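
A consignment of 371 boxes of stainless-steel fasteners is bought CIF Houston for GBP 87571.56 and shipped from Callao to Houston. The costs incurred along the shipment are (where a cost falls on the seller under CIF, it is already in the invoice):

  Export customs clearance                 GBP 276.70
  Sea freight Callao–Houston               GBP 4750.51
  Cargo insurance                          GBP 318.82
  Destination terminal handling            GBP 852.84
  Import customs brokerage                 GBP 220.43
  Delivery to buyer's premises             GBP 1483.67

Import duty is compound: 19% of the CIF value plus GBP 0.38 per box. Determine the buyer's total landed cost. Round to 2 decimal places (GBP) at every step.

Total landed cost: GBP 106908.08

CIF: the seller pays costs through ocean freight and marine insurance to the destination port.
Already in the invoice (seller's account under CIF): export clearance, freight, insurance — exclude.
The CIF price already equals the CIF value: 87571.56
Ad valorem component: 87571.56 × 19% = 16638.60
Specific component: 371 × 0.38 = 140.98
Import duty = 16638.60 + 140.98 = 16779.58
Buyer bears: destination terminal 852.84 + brokerage 220.43 + delivery 1483.67 + duty 16779.58 = 19336.52
Landed cost = invoice 87571.56 + 19336.52 = 106908.08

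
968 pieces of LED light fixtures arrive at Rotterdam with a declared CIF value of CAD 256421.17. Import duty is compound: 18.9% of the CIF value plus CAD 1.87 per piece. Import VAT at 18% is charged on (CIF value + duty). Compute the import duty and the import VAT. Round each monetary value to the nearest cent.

Ad valorem component: 256421.17 × 18.9% = 48463.60
Specific component: 968 × 1.87 = 1810.16
Import duty = 48463.60 + 1810.16 = 50273.76
VAT base = CIF + duty = 256421.17 + 50273.76 = 306694.93
Import VAT = 306694.93 × 18% = 55205.09

Import duty: CAD 50273.76; import VAT: CAD 55205.09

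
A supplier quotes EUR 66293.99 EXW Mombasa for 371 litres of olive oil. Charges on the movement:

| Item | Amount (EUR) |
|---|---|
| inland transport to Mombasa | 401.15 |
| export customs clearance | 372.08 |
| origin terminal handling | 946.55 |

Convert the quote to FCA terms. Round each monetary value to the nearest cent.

Not relevant to the conversion: origin terminal — on the buyer under both terms; not part of either seller's price.
From EXW to FCA, the seller additionally bears: inland to port, export clearance.
FCA price = 66293.99 + 401.15 + 372.08 = 67067.22

FCA price: EUR 67067.22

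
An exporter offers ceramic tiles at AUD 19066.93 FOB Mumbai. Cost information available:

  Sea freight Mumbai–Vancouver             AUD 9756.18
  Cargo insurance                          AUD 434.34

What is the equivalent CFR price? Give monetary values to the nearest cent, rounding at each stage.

CFR price: AUD 28823.11

Not relevant to the conversion: insurance — on the buyer under both terms; not part of either seller's price.
From FOB to CFR, the seller additionally bears: freight.
CFR price = 19066.93 + 9756.18 = 28823.11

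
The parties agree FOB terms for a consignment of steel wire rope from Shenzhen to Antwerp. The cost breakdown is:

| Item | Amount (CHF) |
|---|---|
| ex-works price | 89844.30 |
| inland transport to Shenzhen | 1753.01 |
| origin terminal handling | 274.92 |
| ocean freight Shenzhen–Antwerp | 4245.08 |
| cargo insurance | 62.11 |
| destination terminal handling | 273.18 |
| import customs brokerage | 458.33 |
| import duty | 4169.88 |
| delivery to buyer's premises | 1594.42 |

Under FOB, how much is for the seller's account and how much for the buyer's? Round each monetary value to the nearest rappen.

FOB: the seller bears costs until goods are on board at the origin port; the buyer bears freight, insurance and all costs thereafter.
Seller's account: goods 89844.30 + inland to port 1753.01 + origin terminal 274.92 = 91872.23
Buyer's account: freight 4245.08 + insurance 62.11 + destination terminal 273.18 + brokerage 458.33 + duty 4169.88 + delivery 1594.42 = 10803.00

Seller: CHF 91872.23; buyer: CHF 10803.00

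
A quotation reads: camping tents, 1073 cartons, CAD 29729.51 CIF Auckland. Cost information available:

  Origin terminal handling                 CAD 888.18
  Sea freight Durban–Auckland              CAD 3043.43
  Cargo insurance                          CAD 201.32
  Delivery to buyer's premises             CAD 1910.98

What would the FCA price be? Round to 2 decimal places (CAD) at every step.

Not relevant to the conversion: delivery — on the buyer under both terms; not part of either seller's price.
From CIF to FCA, the seller no longer bears: origin terminal, freight, insurance.
FCA price = 29729.51 − 888.18 − 3043.43 − 201.32 = 25596.58

FCA price: CAD 25596.58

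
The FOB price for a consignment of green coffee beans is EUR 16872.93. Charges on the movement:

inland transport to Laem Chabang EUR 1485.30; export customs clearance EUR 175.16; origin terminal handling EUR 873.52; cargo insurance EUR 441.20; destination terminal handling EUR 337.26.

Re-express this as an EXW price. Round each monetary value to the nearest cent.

EXW price: EUR 14338.95

Not relevant to the conversion: insurance, destination terminal — on the buyer under both terms; not part of either seller's price.
From FOB to EXW, the seller no longer bears: inland to port, export clearance, origin terminal.
EXW price = 16872.93 − 1485.30 − 175.16 − 873.52 = 14338.95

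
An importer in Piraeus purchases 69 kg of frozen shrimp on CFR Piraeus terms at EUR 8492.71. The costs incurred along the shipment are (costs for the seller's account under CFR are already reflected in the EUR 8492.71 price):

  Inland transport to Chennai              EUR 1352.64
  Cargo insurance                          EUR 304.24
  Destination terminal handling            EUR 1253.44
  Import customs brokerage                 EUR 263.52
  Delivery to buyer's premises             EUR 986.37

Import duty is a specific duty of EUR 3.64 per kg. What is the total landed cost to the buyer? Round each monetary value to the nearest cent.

CFR: the seller pays costs through ocean freight to the destination port, but not insurance.
Already in the invoice (seller's account under CFR): inland to port — exclude.
CIF value = CFR price + insurance = 8492.71 + 304.24 = 8796.95
Import duty = 69 × 3.64 = 251.16
Buyer bears: insurance 304.24 + destination terminal 1253.44 + brokerage 263.52 + delivery 986.37 + duty 251.16 = 3058.73
Landed cost = invoice 8492.71 + 3058.73 = 11551.44

Total landed cost: EUR 11551.44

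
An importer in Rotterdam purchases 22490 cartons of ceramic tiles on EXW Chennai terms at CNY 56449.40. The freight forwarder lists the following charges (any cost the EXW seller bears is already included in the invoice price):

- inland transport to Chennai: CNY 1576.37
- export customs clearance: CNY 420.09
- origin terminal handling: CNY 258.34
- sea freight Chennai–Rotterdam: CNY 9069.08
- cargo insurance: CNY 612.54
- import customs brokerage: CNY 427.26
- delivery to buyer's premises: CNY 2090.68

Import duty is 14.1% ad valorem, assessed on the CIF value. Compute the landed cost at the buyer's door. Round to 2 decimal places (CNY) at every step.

Total landed cost: CNY 80546.16

EXW: the seller makes goods available at their premises; the buyer bears all onward costs.
CIF value = EXW price + inland to port + export clearance + origin terminal + freight + insurance = 56449.40 + 1576.37 + 420.09 + 258.34 + 9069.08 + 612.54 = 68385.82
Import duty = 68385.82 × 14.1% = 9642.40
Buyer bears: inland to port 1576.37 + export clearance 420.09 + origin terminal 258.34 + freight 9069.08 + insurance 612.54 + brokerage 427.26 + delivery 2090.68 + duty 9642.40 = 24096.76
Landed cost = invoice 56449.40 + 24096.76 = 80546.16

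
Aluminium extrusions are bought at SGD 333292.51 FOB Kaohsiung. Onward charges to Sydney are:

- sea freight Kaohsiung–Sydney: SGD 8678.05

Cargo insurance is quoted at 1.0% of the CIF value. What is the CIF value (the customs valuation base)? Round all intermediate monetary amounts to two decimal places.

Let C be the CIF value. C = FOB price + freight + 1.0% × C
C − 1.0% × C = 333292.51 + 8678.05
0.99 × C = 341970.56
C = 341970.56 / 0.99 = 345424.81
Insurance premium = 1.0% × 345424.81 = 3454.25

CIF value: SGD 345424.81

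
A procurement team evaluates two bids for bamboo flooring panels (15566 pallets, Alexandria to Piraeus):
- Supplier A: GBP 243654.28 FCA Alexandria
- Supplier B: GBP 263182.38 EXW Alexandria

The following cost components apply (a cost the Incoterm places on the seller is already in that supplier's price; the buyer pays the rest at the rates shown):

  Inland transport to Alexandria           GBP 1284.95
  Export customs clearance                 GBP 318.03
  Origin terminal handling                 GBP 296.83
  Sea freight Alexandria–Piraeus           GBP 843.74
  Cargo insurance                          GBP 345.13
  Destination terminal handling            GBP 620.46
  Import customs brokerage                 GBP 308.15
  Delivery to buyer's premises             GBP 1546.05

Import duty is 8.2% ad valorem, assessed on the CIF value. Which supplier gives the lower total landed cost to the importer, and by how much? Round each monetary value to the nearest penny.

Supplier A is cheaper by GBP 22863.83

Supplier A (FCA):
CIF value = FCA price + origin terminal + freight + insurance = 243654.28 + 296.83 + 843.74 + 345.13 = 245139.98
Import duty = 245139.98 × 8.2% = 20101.48
Buyer bears (A): 296.83 + 843.74 + 345.13 + 620.46 + 308.15 + 1546.05 = 3960.36
Landed cost (A) = invoice 243654.28 + 3960.36 + duty 20101.48 = 267716.12
Supplier B (EXW):
CIF value = EXW price + inland to port + export clearance + origin terminal + freight + insurance = 263182.38 + 1284.95 + 318.03 + 296.83 + 843.74 + 345.13 = 266271.06
Import duty = 266271.06 × 8.2% = 21834.23
Buyer bears (B): 1284.95 + 318.03 + 296.83 + 843.74 + 345.13 + 620.46 + 308.15 + 1546.05 = 5563.34
Landed cost (B) = invoice 263182.38 + 5563.34 + duty 21834.23 = 290579.95
Difference = |267716.12 − 290579.95| = 22863.83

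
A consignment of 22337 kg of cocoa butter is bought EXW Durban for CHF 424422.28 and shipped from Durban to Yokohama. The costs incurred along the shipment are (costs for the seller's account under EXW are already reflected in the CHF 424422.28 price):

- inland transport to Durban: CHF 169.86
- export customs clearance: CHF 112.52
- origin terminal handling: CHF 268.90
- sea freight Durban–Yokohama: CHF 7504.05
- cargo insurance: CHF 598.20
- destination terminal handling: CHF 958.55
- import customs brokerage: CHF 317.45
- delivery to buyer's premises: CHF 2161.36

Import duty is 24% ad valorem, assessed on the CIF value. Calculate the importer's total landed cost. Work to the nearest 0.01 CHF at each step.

EXW: the seller makes goods available at their premises; the buyer bears all onward costs.
CIF value = EXW price + inland to port + export clearance + origin terminal + freight + insurance = 424422.28 + 169.86 + 112.52 + 268.90 + 7504.05 + 598.20 = 433075.81
Import duty = 433075.81 × 24% = 103938.19
Buyer bears: inland to port 169.86 + export clearance 112.52 + origin terminal 268.90 + freight 7504.05 + insurance 598.20 + destination terminal 958.55 + brokerage 317.45 + delivery 2161.36 + duty 103938.19 = 116029.08
Landed cost = invoice 424422.28 + 116029.08 = 540451.36

Total landed cost: CHF 540451.36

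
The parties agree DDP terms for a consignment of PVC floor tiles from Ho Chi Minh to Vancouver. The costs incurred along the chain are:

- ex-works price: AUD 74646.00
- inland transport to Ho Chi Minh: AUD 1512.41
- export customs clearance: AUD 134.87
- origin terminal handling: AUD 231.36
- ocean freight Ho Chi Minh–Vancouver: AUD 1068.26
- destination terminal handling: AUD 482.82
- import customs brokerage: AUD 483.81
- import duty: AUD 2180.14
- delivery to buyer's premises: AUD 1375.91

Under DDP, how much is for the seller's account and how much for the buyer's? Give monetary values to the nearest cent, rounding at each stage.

Seller: AUD 82115.58; buyer: AUD 0.00

DDP: the seller bears all costs including import duty.
Seller's account: goods 74646.00 + inland to port 1512.41 + export clearance 134.87 + origin terminal 231.36 + freight 1068.26 + destination terminal 482.82 + brokerage 483.81 + duty 2180.14 + delivery 1375.91 = 82115.58
Buyer's account: 0.00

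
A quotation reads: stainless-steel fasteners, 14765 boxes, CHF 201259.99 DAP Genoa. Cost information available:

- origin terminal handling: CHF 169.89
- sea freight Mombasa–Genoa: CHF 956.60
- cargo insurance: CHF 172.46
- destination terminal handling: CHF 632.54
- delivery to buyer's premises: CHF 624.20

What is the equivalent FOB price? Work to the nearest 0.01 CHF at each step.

Not relevant to the conversion: origin terminal — on the seller under both DAP and FOB; already in the DAP price and stays in the FOB price.
From DAP to FOB, the seller no longer bears: freight, insurance, destination terminal, delivery.
FOB price = 201259.99 − 956.60 − 172.46 − 632.54 − 624.20 = 198874.19

FOB price: CHF 198874.19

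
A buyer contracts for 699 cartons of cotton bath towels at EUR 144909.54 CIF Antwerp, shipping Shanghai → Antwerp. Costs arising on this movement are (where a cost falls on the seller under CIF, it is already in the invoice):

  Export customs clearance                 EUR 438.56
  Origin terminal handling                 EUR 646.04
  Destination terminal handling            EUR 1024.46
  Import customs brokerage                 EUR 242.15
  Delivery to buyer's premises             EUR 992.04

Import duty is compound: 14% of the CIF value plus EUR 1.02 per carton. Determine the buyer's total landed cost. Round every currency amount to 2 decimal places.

Total landed cost: EUR 168168.51

CIF: the seller pays costs through ocean freight and marine insurance to the destination port.
Already in the invoice (seller's account under CIF): export clearance, origin terminal — exclude.
The CIF price already equals the CIF value: 144909.54
Ad valorem component: 144909.54 × 14% = 20287.34
Specific component: 699 × 1.02 = 712.98
Import duty = 20287.34 + 712.98 = 21000.32
Buyer bears: destination terminal 1024.46 + brokerage 242.15 + delivery 992.04 + duty 21000.32 = 23258.97
Landed cost = invoice 144909.54 + 23258.97 = 168168.51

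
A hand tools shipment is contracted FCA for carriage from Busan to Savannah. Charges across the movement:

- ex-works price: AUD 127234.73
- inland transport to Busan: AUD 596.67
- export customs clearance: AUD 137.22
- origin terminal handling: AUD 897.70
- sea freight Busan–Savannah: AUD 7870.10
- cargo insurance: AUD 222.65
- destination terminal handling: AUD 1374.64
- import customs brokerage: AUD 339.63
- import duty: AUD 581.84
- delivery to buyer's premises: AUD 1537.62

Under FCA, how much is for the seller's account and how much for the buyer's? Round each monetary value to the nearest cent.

FCA: the seller delivers export-cleared goods to the carrier; the buyer bears costs from that point.
Seller's account: goods 127234.73 + inland to port 596.67 + export clearance 137.22 = 127968.62
Buyer's account: origin terminal 897.70 + freight 7870.10 + insurance 222.65 + destination terminal 1374.64 + brokerage 339.63 + duty 581.84 + delivery 1537.62 = 12824.18

Seller: AUD 127968.62; buyer: AUD 12824.18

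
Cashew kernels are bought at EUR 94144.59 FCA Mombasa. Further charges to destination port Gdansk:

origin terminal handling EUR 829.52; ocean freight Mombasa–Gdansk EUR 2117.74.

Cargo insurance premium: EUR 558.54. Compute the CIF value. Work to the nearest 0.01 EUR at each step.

CIF value: EUR 97650.39

CIF = FCA price + pre-shipment costs + freight + insurance
CIF = 94144.59 + 829.52 + 2117.74 + 558.54 = 97650.39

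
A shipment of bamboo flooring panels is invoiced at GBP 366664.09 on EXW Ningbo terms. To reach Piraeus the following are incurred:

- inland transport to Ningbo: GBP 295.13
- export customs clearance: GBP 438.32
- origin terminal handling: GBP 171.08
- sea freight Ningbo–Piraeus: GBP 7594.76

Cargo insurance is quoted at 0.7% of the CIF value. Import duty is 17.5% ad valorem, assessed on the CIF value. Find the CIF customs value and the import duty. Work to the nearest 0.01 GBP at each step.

CIF value: GBP 377808.04; import duty: GBP 66116.41

Let C be the CIF value. C = EXW price + pre-shipment costs + freight + 0.7% × C
C − 0.7% × C = 366664.09 + 295.13 + 438.32 + 171.08 + 7594.76
0.993 × C = 375163.38
C = 375163.38 / 0.993 = 377808.04
Insurance premium = 0.7% × 377808.04 = 2644.66
Import duty = 377808.04 × 17.5% = 66116.41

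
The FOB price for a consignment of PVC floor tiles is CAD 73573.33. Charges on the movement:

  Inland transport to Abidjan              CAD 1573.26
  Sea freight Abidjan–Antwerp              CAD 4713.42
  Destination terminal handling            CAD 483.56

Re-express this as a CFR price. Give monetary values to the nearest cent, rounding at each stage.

Not relevant to the conversion: inland to port — on the seller under both FOB and CFR; already in the FOB price and stays in the CFR price. destination terminal — on the buyer under both terms; not part of either seller's price.
From FOB to CFR, the seller additionally bears: freight.
CFR price = 73573.33 + 4713.42 = 78286.75

CFR price: CAD 78286.75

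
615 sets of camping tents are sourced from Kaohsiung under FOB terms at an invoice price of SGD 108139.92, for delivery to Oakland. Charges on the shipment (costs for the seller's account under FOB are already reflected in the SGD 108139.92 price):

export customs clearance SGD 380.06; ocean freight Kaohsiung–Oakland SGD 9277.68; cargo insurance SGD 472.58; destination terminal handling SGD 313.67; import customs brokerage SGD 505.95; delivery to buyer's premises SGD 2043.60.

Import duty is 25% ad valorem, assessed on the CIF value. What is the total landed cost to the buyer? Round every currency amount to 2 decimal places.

FOB: the seller bears costs until goods are on board at the origin port; the buyer bears freight, insurance and all costs thereafter.
Already in the invoice (seller's account under FOB): export clearance — exclude.
CIF value = FOB price + freight + insurance = 108139.92 + 9277.68 + 472.58 = 117890.18
Import duty = 117890.18 × 25% = 29472.55
Buyer bears: freight 9277.68 + insurance 472.58 + destination terminal 313.67 + brokerage 505.95 + delivery 2043.60 + duty 29472.55 = 42086.03
Landed cost = invoice 108139.92 + 42086.03 = 150225.95

Total landed cost: SGD 150225.95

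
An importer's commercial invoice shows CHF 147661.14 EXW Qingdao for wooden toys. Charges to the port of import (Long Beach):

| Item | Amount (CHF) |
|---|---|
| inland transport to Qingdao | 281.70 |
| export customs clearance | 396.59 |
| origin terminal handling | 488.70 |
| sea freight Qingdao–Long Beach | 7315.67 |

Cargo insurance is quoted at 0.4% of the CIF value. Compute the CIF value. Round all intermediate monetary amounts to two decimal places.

CIF value: CHF 156770.88

Let C be the CIF value. C = EXW price + pre-shipment costs + freight + 0.4% × C
C − 0.4% × C = 147661.14 + 281.70 + 396.59 + 488.70 + 7315.67
0.996 × C = 156143.80
C = 156143.80 / 0.996 = 156770.88
Insurance premium = 0.4% × 156770.88 = 627.08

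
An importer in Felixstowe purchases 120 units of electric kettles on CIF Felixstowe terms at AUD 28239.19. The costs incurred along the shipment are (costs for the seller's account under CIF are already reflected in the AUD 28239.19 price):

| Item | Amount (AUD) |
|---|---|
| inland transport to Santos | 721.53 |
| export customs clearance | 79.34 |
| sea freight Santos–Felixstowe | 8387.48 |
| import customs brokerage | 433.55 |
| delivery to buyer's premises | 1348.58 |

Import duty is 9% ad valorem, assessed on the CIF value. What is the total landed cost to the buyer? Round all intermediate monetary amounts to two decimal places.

CIF: the seller pays costs through ocean freight and marine insurance to the destination port.
Already in the invoice (seller's account under CIF): inland to port, export clearance, freight — exclude.
The CIF price already equals the CIF value: 28239.19
Import duty = 28239.19 × 9% = 2541.53
Buyer bears: brokerage 433.55 + delivery 1348.58 + duty 2541.53 = 4323.66
Landed cost = invoice 28239.19 + 4323.66 = 32562.85

Total landed cost: AUD 32562.85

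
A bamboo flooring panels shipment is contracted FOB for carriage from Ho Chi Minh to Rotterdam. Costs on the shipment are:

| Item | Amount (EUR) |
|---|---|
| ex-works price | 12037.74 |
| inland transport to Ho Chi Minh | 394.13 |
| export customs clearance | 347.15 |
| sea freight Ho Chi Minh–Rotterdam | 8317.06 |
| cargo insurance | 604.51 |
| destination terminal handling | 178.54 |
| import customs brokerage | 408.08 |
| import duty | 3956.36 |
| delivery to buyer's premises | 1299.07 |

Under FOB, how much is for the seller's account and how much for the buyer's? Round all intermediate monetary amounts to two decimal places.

FOB: the seller bears costs until goods are on board at the origin port; the buyer bears freight, insurance and all costs thereafter.
Seller's account: goods 12037.74 + inland to port 394.13 + export clearance 347.15 = 12779.02
Buyer's account: freight 8317.06 + insurance 604.51 + destination terminal 178.54 + brokerage 408.08 + duty 3956.36 + delivery 1299.07 = 14763.62

Seller: EUR 12779.02; buyer: EUR 14763.62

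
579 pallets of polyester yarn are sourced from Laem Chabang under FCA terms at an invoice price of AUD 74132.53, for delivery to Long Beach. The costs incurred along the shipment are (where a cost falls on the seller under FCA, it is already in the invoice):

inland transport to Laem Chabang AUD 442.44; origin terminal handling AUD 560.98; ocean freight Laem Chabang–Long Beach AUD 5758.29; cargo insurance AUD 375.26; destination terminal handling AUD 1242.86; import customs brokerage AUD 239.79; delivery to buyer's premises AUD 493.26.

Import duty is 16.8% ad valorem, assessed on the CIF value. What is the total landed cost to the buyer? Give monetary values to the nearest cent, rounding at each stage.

FCA: the seller delivers export-cleared goods to the carrier; the buyer bears costs from that point.
Already in the invoice (seller's account under FCA): inland to port — exclude.
CIF value = FCA price + origin terminal + freight + insurance = 74132.53 + 560.98 + 5758.29 + 375.26 = 80827.06
Import duty = 80827.06 × 16.8% = 13578.95
Buyer bears: origin terminal 560.98 + freight 5758.29 + insurance 375.26 + destination terminal 1242.86 + brokerage 239.79 + delivery 493.26 + duty 13578.95 = 22249.39
Landed cost = invoice 74132.53 + 22249.39 = 96381.92

Total landed cost: AUD 96381.92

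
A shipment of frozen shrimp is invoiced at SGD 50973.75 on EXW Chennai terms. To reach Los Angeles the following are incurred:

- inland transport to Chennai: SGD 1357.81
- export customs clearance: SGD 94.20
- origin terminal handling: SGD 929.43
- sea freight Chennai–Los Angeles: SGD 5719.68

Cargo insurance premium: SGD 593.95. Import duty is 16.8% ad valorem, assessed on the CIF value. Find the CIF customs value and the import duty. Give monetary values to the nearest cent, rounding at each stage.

CIF = EXW price + pre-shipment costs + freight + insurance
CIF = 50973.75 + 1357.81 + 94.20 + 929.43 + 5719.68 + 593.95 = 59668.82
Import duty = 59668.82 × 16.8% = 10024.36

CIF value: SGD 59668.82; import duty: SGD 10024.36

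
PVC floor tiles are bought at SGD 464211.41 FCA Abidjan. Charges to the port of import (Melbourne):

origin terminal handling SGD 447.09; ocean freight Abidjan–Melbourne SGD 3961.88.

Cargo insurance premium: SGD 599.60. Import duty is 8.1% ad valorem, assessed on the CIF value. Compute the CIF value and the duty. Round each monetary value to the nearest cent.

CIF value: SGD 469219.98; import duty: SGD 38006.82

CIF = FCA price + pre-shipment costs + freight + insurance
CIF = 464211.41 + 447.09 + 3961.88 + 599.60 = 469219.98
Import duty = 469219.98 × 8.1% = 38006.82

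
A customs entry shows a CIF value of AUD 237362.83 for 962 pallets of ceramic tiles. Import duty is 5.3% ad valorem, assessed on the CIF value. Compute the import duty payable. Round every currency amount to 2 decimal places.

Import duty = 237362.83 × 5.3% = 12580.23

Import duty: AUD 12580.23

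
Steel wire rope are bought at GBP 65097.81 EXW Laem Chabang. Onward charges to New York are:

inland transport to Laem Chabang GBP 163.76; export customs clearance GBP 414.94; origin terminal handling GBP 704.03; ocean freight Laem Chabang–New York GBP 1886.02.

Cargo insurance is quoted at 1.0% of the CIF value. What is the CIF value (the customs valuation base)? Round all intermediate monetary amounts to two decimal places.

CIF value: GBP 68956.12

Let C be the CIF value. C = EXW price + pre-shipment costs + freight + 1.0% × C
C − 1.0% × C = 65097.81 + 163.76 + 414.94 + 704.03 + 1886.02
0.99 × C = 68266.56
C = 68266.56 / 0.99 = 68956.12
Insurance premium = 1.0% × 68956.12 = 689.56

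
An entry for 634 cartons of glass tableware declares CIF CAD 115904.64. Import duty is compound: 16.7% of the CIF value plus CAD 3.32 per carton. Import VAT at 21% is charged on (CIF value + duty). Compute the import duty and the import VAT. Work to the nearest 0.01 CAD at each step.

Ad valorem component: 115904.64 × 16.7% = 19356.07
Specific component: 634 × 3.32 = 2104.88
Import duty = 19356.07 + 2104.88 = 21460.95
VAT base = CIF + duty = 115904.64 + 21460.95 = 137365.59
Import VAT = 137365.59 × 21% = 28846.77

Import duty: CAD 21460.95; import VAT: CAD 28846.77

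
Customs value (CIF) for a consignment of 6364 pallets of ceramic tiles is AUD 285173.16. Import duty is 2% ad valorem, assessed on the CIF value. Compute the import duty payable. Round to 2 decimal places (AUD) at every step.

Import duty = 285173.16 × 2% = 5703.46

Import duty: AUD 5703.46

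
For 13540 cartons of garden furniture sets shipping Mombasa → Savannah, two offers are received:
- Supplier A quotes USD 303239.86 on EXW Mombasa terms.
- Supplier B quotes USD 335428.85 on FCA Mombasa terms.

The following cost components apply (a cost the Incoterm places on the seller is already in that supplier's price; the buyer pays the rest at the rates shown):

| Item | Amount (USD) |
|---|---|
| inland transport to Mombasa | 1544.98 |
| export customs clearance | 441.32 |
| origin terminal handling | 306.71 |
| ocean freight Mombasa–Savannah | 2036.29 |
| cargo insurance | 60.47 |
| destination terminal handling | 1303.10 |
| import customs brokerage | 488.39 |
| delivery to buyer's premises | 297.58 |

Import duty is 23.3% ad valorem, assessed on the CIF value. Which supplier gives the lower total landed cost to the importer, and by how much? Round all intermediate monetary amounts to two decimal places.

Supplier A (EXW):
CIF value = EXW price + inland to port + export clearance + origin terminal + freight + insurance = 303239.86 + 1544.98 + 441.32 + 306.71 + 2036.29 + 60.47 = 307629.63
Import duty = 307629.63 × 23.3% = 71677.70
Buyer bears (A): 1544.98 + 441.32 + 306.71 + 2036.29 + 60.47 + 1303.10 + 488.39 + 297.58 = 6478.84
Landed cost (A) = invoice 303239.86 + 6478.84 + duty 71677.70 = 381396.40
Supplier B (FCA):
CIF value = FCA price + origin terminal + freight + insurance = 335428.85 + 306.71 + 2036.29 + 60.47 = 337832.32
Import duty = 337832.32 × 23.3% = 78714.93
Buyer bears (B): 306.71 + 2036.29 + 60.47 + 1303.10 + 488.39 + 297.58 = 4492.54
Landed cost (B) = invoice 335428.85 + 4492.54 + duty 78714.93 = 418636.32
Difference = |381396.40 − 418636.32| = 37239.92

Supplier A is cheaper by USD 37239.92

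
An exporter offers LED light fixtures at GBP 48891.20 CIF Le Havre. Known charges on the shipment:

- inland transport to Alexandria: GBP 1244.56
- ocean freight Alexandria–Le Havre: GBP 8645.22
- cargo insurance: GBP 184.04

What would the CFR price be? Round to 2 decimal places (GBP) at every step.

CFR price: GBP 48707.16

Not relevant to the conversion: freight, inland to port — on the seller under both CIF and CFR; already in the CIF price and stays in the CFR price.
From CIF to CFR, the seller no longer bears: insurance.
CFR price = 48891.20 − 184.04 = 48707.16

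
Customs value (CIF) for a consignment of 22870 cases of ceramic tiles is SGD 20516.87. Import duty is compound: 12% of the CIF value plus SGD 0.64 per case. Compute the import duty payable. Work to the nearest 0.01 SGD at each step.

Import duty: SGD 17098.82

Ad valorem component: 20516.87 × 12% = 2462.02
Specific component: 22870 × 0.64 = 14636.80
Import duty = 2462.02 + 14636.80 = 17098.82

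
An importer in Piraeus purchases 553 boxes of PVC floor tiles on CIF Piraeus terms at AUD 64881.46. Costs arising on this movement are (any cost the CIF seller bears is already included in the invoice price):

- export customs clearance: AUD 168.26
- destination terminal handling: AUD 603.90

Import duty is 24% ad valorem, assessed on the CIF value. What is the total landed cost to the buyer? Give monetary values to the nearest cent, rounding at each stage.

CIF: the seller pays costs through ocean freight and marine insurance to the destination port.
Already in the invoice (seller's account under CIF): export clearance — exclude.
The CIF price already equals the CIF value: 64881.46
Import duty = 64881.46 × 24% = 15571.55
Buyer bears: destination terminal 603.90 + duty 15571.55 = 16175.45
Landed cost = invoice 64881.46 + 16175.45 = 81056.91

Total landed cost: AUD 81056.91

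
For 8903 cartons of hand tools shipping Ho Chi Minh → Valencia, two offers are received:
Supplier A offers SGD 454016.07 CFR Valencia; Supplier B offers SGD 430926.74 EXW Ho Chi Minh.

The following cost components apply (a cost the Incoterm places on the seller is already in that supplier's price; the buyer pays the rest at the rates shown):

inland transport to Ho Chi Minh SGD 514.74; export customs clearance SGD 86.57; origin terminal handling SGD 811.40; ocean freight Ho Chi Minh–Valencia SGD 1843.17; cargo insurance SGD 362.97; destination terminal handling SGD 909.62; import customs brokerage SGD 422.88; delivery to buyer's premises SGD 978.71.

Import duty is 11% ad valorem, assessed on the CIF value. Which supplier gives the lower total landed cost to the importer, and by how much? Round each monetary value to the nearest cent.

Supplier B is cheaper by SGD 22015.13

Supplier A (CFR):
CIF value = CFR price + insurance = 454016.07 + 362.97 = 454379.04
Import duty = 454379.04 × 11% = 49981.69
Buyer bears (A): 362.97 + 909.62 + 422.88 + 978.71 = 2674.18
Landed cost (A) = invoice 454016.07 + 2674.18 + duty 49981.69 = 506671.94
Supplier B (EXW):
CIF value = EXW price + inland to port + export clearance + origin terminal + freight + insurance = 430926.74 + 514.74 + 86.57 + 811.40 + 1843.17 + 362.97 = 434545.59
Import duty = 434545.59 × 11% = 47800.01
Buyer bears (B): 514.74 + 86.57 + 811.40 + 1843.17 + 362.97 + 909.62 + 422.88 + 978.71 = 5930.06
Landed cost (B) = invoice 430926.74 + 5930.06 + duty 47800.01 = 484656.81
Difference = |506671.94 − 484656.81| = 22015.13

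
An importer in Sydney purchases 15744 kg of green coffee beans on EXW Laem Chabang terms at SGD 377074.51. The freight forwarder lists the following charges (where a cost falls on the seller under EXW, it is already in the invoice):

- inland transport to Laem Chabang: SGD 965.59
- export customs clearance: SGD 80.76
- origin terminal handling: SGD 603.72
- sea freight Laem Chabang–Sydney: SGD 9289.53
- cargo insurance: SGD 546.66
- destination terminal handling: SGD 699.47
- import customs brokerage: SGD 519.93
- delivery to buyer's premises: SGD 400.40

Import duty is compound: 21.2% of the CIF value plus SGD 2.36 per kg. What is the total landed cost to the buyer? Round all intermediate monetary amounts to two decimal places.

EXW: the seller makes goods available at their premises; the buyer bears all onward costs.
CIF value = EXW price + inland to port + export clearance + origin terminal + freight + insurance = 377074.51 + 965.59 + 80.76 + 603.72 + 9289.53 + 546.66 = 388560.77
Ad valorem component: 388560.77 × 21.2% = 82374.88
Specific component: 15744 × 2.36 = 37155.84
Import duty = 82374.88 + 37155.84 = 119530.72
Buyer bears: inland to port 965.59 + export clearance 80.76 + origin terminal 603.72 + freight 9289.53 + insurance 546.66 + destination terminal 699.47 + brokerage 519.93 + delivery 400.40 + duty 119530.72 = 132636.78
Landed cost = invoice 377074.51 + 132636.78 = 509711.29

Total landed cost: SGD 509711.29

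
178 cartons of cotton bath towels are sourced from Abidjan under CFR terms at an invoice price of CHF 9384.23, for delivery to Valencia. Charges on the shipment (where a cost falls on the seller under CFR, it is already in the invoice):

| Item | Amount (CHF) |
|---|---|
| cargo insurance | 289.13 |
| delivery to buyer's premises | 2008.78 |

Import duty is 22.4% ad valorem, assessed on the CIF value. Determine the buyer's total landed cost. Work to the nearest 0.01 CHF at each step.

Total landed cost: CHF 13848.97

CFR: the seller pays costs through ocean freight to the destination port, but not insurance.
CIF value = CFR price + insurance = 9384.23 + 289.13 = 9673.36
Import duty = 9673.36 × 22.4% = 2166.83
Buyer bears: insurance 289.13 + delivery 2008.78 + duty 2166.83 = 4464.74
Landed cost = invoice 9384.23 + 4464.74 = 13848.97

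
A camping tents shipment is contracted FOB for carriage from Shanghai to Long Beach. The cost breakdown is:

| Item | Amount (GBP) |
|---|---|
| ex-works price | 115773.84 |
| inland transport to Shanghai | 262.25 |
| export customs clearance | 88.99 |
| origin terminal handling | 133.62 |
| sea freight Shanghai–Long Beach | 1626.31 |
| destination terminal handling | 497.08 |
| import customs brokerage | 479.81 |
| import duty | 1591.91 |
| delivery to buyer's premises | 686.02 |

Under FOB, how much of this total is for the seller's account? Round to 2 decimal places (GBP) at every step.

Seller's account: GBP 116258.70

FOB: the seller bears costs until goods are on board at the origin port; the buyer bears freight, insurance and all costs thereafter.
Seller's account: goods 115773.84 + inland to port 262.25 + export clearance 88.99 + origin terminal 133.62 = 116258.70
Buyer's account: freight 1626.31 + destination terminal 497.08 + brokerage 479.81 + duty 1591.91 + delivery 686.02 = 4881.13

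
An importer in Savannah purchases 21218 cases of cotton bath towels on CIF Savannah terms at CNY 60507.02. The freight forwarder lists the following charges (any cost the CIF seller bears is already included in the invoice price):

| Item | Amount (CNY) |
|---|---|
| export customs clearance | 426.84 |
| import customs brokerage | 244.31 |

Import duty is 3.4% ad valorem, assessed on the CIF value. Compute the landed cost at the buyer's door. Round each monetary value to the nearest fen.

CIF: the seller pays costs through ocean freight and marine insurance to the destination port.
Already in the invoice (seller's account under CIF): export clearance — exclude.
The CIF price already equals the CIF value: 60507.02
Import duty = 60507.02 × 3.4% = 2057.24
Buyer bears: brokerage 244.31 + duty 2057.24 = 2301.55
Landed cost = invoice 60507.02 + 2301.55 = 62808.57

Total landed cost: CNY 62808.57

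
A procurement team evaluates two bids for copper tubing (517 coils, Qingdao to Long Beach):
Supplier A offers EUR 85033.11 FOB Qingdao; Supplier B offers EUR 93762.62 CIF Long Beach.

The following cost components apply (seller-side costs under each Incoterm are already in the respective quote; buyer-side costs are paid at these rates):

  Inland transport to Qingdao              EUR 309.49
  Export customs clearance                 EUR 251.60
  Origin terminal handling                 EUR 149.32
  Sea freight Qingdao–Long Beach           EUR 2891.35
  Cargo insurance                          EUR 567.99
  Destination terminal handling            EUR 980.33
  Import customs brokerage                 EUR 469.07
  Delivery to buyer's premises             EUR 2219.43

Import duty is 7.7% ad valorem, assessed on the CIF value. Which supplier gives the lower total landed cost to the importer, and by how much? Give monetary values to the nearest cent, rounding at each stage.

Supplier A is cheaper by EUR 5675.97

Supplier A (FOB):
CIF value = FOB price + freight + insurance = 85033.11 + 2891.35 + 567.99 = 88492.45
Import duty = 88492.45 × 7.7% = 6813.92
Buyer bears (A): 2891.35 + 567.99 + 980.33 + 469.07 + 2219.43 = 7128.17
Landed cost (A) = invoice 85033.11 + 7128.17 + duty 6813.92 = 98975.20
Supplier B (CIF):
The CIF price already equals the CIF value: 93762.62
Import duty = 93762.62 × 7.7% = 7219.72
Buyer bears (B): 980.33 + 469.07 + 2219.43 = 3668.83
Landed cost (B) = invoice 93762.62 + 3668.83 + duty 7219.72 = 104651.17
Difference = |98975.20 − 104651.17| = 5675.97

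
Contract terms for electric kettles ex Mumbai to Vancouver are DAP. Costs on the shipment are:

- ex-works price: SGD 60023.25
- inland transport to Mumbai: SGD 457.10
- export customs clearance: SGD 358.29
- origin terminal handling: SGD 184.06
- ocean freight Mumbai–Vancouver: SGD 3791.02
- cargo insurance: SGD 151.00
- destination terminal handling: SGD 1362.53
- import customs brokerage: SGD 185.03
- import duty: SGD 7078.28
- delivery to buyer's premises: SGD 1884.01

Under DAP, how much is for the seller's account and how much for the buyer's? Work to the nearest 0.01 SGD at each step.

Seller: SGD 68211.26; buyer: SGD 7263.31

DAP: the seller bears all costs to the named destination except import duty and clearance.
Seller's account: goods 60023.25 + inland to port 457.10 + export clearance 358.29 + origin terminal 184.06 + freight 3791.02 + insurance 151.00 + destination terminal 1362.53 + delivery 1884.01 = 68211.26
Buyer's account: brokerage 185.03 + duty 7078.28 = 7263.31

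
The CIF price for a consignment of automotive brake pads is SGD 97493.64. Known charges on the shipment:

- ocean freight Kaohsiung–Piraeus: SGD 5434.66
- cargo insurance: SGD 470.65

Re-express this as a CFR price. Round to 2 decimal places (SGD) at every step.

CFR price: SGD 97022.99

Not relevant to the conversion: freight — on the seller under both CIF and CFR; already in the CIF price and stays in the CFR price.
From CIF to CFR, the seller no longer bears: insurance.
CFR price = 97493.64 − 470.65 = 97022.99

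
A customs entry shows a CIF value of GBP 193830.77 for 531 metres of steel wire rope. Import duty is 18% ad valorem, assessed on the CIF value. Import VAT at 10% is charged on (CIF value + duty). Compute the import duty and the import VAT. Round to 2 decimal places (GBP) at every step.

Import duty = 193830.77 × 18% = 34889.54
VAT base = CIF + duty = 193830.77 + 34889.54 = 228720.31
Import VAT = 228720.31 × 10% = 22872.03

Import duty: GBP 34889.54; import VAT: GBP 22872.03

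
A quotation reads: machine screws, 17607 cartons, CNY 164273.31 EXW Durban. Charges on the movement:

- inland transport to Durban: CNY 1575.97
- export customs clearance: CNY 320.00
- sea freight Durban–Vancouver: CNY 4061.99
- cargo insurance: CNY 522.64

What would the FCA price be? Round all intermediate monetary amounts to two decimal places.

Not relevant to the conversion: insurance, freight — on the buyer under both terms; not part of either seller's price.
From EXW to FCA, the seller additionally bears: inland to port, export clearance.
FCA price = 164273.31 + 1575.97 + 320.00 = 166169.28

FCA price: CNY 166169.28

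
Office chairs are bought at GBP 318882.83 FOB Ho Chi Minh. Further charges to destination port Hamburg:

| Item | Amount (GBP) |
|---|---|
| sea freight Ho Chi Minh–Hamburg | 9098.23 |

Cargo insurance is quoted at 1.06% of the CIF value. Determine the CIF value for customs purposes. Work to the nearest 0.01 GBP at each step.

Let C be the CIF value. C = FOB price + freight + 1.06% × C
C − 1.06% × C = 318882.83 + 9098.23
0.9894 × C = 327981.06
C = 327981.06 / 0.9894 = 331494.91
Insurance premium = 1.06% × 331494.91 = 3513.85

CIF value: GBP 331494.91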